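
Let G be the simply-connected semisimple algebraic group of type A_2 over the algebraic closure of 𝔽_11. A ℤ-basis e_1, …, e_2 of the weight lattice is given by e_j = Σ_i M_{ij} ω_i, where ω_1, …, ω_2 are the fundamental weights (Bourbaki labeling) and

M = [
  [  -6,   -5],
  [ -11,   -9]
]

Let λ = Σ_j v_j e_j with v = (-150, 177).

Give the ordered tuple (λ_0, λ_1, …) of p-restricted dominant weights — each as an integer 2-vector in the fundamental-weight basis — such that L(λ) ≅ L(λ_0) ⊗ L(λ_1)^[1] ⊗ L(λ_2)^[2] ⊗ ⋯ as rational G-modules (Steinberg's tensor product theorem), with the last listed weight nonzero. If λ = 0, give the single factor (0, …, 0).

Change of basis e → ω: c = M·v where v = (-150, 177):
  c_1 = (-6)·(-150) + (-5)·(177) = 15
  c_2 = (-11)·(-150) + (-9)·(177) = 57
Base-11 expansion of each c_i:
  c_1 = 15 = 4·11^0 + 1·11^1
  c_2 = 57 = 2·11^0 + 5·11^1
Factor λ_0 = (4, 2)
Factor λ_1 = (1, 5)

((4, 2), (1, 5))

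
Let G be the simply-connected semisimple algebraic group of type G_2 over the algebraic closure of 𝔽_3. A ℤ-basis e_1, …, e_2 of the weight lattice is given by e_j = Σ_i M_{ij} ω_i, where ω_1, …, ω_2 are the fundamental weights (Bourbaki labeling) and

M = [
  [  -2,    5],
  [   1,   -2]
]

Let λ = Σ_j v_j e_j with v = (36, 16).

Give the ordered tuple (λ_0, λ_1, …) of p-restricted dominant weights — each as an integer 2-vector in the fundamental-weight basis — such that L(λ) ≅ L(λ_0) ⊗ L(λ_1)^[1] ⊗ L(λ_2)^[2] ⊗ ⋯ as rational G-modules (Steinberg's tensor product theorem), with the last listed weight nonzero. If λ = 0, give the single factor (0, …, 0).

In the fundamental-weight basis, λ has coordinates c = M·v (v = (36, 16)):
  c_1 = (-2)·(36) + (5)·(16) = 8
  c_2 = (1)·(36) + (-2)·(16) = 4
Expand coordinatewise in base 3:
  c_1 = 8 = 2·3^0 + 2·3^1
  c_2 = 4 = 1·3^0 + 1·3^1
λ_0 = (2, 1)
λ_1 = (2, 1)

((2, 1), (2, 1))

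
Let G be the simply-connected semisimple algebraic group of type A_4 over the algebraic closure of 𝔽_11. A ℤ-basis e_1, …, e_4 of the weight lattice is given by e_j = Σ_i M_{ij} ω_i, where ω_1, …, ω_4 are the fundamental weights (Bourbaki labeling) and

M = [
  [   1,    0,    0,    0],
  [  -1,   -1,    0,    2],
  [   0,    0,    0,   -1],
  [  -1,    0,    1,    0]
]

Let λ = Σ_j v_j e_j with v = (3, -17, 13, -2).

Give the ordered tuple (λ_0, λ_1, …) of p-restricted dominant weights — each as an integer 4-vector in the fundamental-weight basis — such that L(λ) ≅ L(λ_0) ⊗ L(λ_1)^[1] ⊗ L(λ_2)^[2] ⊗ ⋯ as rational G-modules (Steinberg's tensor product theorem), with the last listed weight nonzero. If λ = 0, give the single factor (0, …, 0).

((3, 10, 2, 10),)

Compute c_i = Σ_j M_{ij} v_j with v = (3, -17, 13, -2):
  c_1 = (1)·(3) + (0)·(-17) + (0)·(13) + (0)·(-2) = 3
  c_2 = (-1)·(3) + (-1)·(-17) + (0)·(13) + (2)·(-2) = 10
  c_3 = (0)·(3) + (0)·(-17) + (0)·(13) + (-1)·(-2) = 2
  c_4 = (-1)·(3) + (0)·(-17) + (1)·(13) + (0)·(-2) = 10
Base-11 expansion of each c_i:
  c_1 = 3 = 3·11^0
  c_2 = 10 = 10·11^0
  c_3 = 2 = 2·11^0
  c_4 = 10 = 10·11^0
Factor λ_0 = (3, 10, 2, 10)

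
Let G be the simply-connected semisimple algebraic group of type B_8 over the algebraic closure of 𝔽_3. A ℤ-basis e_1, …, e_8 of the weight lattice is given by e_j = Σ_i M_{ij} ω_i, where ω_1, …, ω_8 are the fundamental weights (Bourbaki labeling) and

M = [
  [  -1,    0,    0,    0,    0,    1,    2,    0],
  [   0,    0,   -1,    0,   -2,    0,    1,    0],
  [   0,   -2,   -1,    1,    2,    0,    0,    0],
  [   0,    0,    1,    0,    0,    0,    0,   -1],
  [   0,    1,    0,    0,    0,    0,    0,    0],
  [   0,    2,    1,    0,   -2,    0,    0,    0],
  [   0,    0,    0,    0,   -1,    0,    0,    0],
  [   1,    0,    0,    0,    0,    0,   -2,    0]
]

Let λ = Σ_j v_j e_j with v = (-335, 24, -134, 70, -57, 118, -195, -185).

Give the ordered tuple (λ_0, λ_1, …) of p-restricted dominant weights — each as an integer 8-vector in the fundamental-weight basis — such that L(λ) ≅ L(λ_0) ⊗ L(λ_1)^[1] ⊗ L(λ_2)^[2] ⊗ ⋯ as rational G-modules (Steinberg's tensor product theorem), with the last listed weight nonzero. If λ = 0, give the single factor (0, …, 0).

Change of basis e → ω: c = M·v where v = (-335, 24, -134, 70, -57, 118, -195, -185):
  c_1 = (-1)·(-335) + (0)·(24) + (0)·(-134) + (0)·(70) + (0)·(-57) + (1)·(118) + (2)·(-195) + (0)·(-185) = 63
  c_2 = (0)·(-335) + (0)·(24) + (-1)·(-134) + (0)·(70) + (-2)·(-57) + (0)·(118) + (1)·(-195) + (0)·(-185) = 53
  c_3 = (0)·(-335) + (-2)·(24) + (-1)·(-134) + (1)·(70) + (2)·(-57) + (0)·(118) + (0)·(-195) + (0)·(-185) = 42
  c_4 = (0)·(-335) + (0)·(24) + (1)·(-134) + (0)·(70) + (0)·(-57) + (0)·(118) + (0)·(-195) + (-1)·(-185) = 51
  c_5 = (0)·(-335) + (1)·(24) + (0)·(-134) + (0)·(70) + (0)·(-57) + (0)·(118) + (0)·(-195) + (0)·(-185) = 24
  c_6 = (0)·(-335) + (2)·(24) + (1)·(-134) + (0)·(70) + (-2)·(-57) + (0)·(118) + (0)·(-195) + (0)·(-185) = 28
  c_7 = (0)·(-335) + (0)·(24) + (0)·(-134) + (0)·(70) + (-1)·(-57) + (0)·(118) + (0)·(-195) + (0)·(-185) = 57
  c_8 = (1)·(-335) + (0)·(24) + (0)·(-134) + (0)·(70) + (0)·(-57) + (0)·(118) + (-2)·(-195) + (0)·(-185) = 55
Base-3 expansion of each c_i:
  c_1 = 63 = 0·3^0 + 0·3^1 + 1·3^2 + 2·3^3
  c_2 = 53 = 2·3^0 + 2·3^1 + 2·3^2 + 1·3^3
  c_3 = 42 = 0·3^0 + 2·3^1 + 1·3^2 + 1·3^3
  c_4 = 51 = 0·3^0 + 2·3^1 + 2·3^2 + 1·3^3
  c_5 = 24 = 0·3^0 + 2·3^1 + 2·3^2
  c_6 = 28 = 1·3^0 + 0·3^1 + 0·3^2 + 1·3^3
  c_7 = 57 = 0·3^0 + 1·3^1 + 0·3^2 + 2·3^3
  c_8 = 55 = 1·3^0 + 0·3^1 + 0·3^2 + 2·3^3
λ_0 = (0, 2, 0, 0, 0, 1, 0, 1)
λ_1 = (0, 2, 2, 2, 2, 0, 1, 0)
λ_2 = (1, 2, 1, 2, 2, 0, 0, 0)
λ_3 = (2, 1, 1, 1, 0, 1, 2, 2)

((0, 2, 0, 0, 0, 1, 0, 1), (0, 2, 2, 2, 2, 0, 1, 0), (1, 2, 1, 2, 2, 0, 0, 0), (2, 1, 1, 1, 0, 1, 2, 2))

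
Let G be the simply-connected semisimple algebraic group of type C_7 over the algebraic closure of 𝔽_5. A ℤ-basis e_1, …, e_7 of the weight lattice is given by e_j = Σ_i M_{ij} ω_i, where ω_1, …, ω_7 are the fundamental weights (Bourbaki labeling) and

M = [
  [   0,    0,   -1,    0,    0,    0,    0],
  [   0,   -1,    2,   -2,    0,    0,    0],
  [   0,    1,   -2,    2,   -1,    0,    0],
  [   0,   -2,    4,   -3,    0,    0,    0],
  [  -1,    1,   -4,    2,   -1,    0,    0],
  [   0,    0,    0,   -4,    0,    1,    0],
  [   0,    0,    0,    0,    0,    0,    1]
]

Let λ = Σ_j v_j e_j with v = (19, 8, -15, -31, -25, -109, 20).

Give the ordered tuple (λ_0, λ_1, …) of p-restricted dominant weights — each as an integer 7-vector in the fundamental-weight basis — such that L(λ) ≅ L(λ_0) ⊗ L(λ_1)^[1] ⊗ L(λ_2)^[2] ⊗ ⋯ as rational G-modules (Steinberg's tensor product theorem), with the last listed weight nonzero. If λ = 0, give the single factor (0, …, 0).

Converting to the ω-basis (c_i = row i of M dotted with v = (19, 8, -15, -31, -25, -109, 20)):
  c_1 = 0*19 + 0*8 + -1*-15 + 0*-31 + 0*-25 + 0*-109 + 0*20 = 15
  c_2 = 0*19 + -1*8 + 2*-15 + -2*-31 + 0*-25 + 0*-109 + 0*20 = 24
  c_3 = 0*19 + 1*8 + -2*-15 + 2*-31 + -1*-25 + 0*-109 + 0*20 = 1
  c_4 = 0*19 + -2*8 + 4*-15 + -3*-31 + 0*-25 + 0*-109 + 0*20 = 17
  c_5 = -1*19 + 1*8 + -4*-15 + 2*-31 + -1*-25 + 0*-109 + 0*20 = 12
  c_6 = 0*19 + 0*8 + 0*-15 + -4*-31 + 0*-25 + 1*-109 + 0*20 = 15
  c_7 = 0*19 + 0*8 + 0*-15 + 0*-31 + 0*-25 + 0*-109 + 1*20 = 20
Writing each c_i in base p = 5:
  c_1 = 15 = 0·5^0 + 3·5^1
  c_2 = 24 = 4·5^0 + 4·5^1
  c_3 = 1 = 1·5^0
  c_4 = 17 = 2·5^0 + 3·5^1
  c_5 = 12 = 2·5^0 + 2·5^1
  c_6 = 15 = 0·5^0 + 3·5^1
  c_7 = 20 = 0·5^0 + 4·5^1
Factor λ_0 = (0, 4, 1, 2, 2, 0, 0)
Factor λ_1 = (3, 4, 0, 3, 2, 3, 4)

((0, 4, 1, 2, 2, 0, 0), (3, 4, 0, 3, 2, 3, 4))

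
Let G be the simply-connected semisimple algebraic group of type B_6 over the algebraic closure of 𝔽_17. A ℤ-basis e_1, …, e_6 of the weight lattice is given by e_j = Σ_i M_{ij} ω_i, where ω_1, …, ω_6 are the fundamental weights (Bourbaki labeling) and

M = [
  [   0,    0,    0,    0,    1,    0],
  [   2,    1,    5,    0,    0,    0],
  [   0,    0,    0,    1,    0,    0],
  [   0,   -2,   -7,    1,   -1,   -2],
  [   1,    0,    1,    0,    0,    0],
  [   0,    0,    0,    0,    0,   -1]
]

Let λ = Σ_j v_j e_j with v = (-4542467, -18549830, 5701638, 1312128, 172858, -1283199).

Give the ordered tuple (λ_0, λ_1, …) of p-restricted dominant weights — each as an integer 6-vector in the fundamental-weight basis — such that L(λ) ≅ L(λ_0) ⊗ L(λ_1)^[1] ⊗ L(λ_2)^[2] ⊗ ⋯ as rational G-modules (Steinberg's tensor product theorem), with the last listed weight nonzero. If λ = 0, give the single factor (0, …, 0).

((2, 0, 0, 2, 9, 5), (2, 4, 4, 16, 16, 2), (3, 13, 1, 15, 15, 3), (1, 7, 12, 11, 14, 6), (2, 10, 15, 10, 13, 15))

In the fundamental-weight basis, λ has coordinates c = M·v (v = (-4542467, -18549830, 5701638, 1312128, 172858, -1283199)):
  c_1 = (0)·(-4542467) + (0)·(-18549830) + (0)·(5701638) + (0)·(1312128) + (1)·(172858) + (0)·(-1283199) = 172858
  c_2 = (2)·(-4542467) + (1)·(-18549830) + (5)·(5701638) + (0)·(1312128) + (0)·(172858) + (0)·(-1283199) = 873426
  c_3 = (0)·(-4542467) + (0)·(-18549830) + (0)·(5701638) + (1)·(1312128) + (0)·(172858) + (0)·(-1283199) = 1312128
  c_4 = (0)·(-4542467) + (-2)·(-18549830) + (-7)·(5701638) + (1)·(1312128) + (-1)·(172858) + (-2)·(-1283199) = 893862
  c_5 = (1)·(-4542467) + (0)·(-18549830) + (1)·(5701638) + (0)·(1312128) + (0)·(172858) + (0)·(-1283199) = 1159171
  c_6 = (0)·(-4542467) + (0)·(-18549830) + (0)·(5701638) + (0)·(1312128) + (0)·(172858) + (-1)·(-1283199) = 1283199
Writing each c_i in base p = 17:
  c_1 = 172858 = 2·17^0 + 2·17^1 + 3·17^2 + 1·17^3 + 2·17^4
  c_2 = 873426 = 0·17^0 + 4·17^1 + 13·17^2 + 7·17^3 + 10·17^4
  c_3 = 1312128 = 0·17^0 + 4·17^1 + 1·17^2 + 12·17^3 + 15·17^4
  c_4 = 893862 = 2·17^0 + 16·17^1 + 15·17^2 + 11·17^3 + 10·17^4
  c_5 = 1159171 = 9·17^0 + 16·17^1 + 15·17^2 + 14·17^3 + 13·17^4
  c_6 = 1283199 = 5·17^0 + 2·17^1 + 3·17^2 + 6·17^3 + 15·17^4
λ_0 = (2, 0, 0, 2, 9, 5)
λ_1 = (2, 4, 4, 16, 16, 2)
λ_2 = (3, 13, 1, 15, 15, 3)
λ_3 = (1, 7, 12, 11, 14, 6)
λ_4 = (2, 10, 15, 10, 13, 15)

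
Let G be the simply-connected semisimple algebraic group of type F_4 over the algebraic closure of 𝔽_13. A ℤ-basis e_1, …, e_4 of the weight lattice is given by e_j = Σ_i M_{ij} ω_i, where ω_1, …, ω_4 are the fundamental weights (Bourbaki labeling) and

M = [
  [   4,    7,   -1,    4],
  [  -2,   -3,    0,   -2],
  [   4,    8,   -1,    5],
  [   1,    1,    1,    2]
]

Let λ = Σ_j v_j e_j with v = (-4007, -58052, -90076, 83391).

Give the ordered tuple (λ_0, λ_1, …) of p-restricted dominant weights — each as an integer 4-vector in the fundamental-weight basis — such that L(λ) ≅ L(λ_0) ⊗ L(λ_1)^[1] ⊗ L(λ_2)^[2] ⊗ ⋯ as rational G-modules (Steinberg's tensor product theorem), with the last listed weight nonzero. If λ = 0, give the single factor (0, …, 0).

((0, 9, 2, 9), (5, 0, 4, 8), (7, 0, 1, 8), (0, 7, 12, 6))

Change of basis e → ω: c = M·v where v = (-4007, -58052, -90076, 83391):
  c_1 = 4*-4007 + 7*-58052 + -1*-90076 + 4*83391 = 1248
  c_2 = -2*-4007 + -3*-58052 + 0*-90076 + -2*83391 = 15388
  c_3 = 4*-4007 + 8*-58052 + -1*-90076 + 5*83391 = 26587
  c_4 = 1*-4007 + 1*-58052 + 1*-90076 + 2*83391 = 14647
Writing each c_i in base p = 13:
  c_1 = 1248 = 0·13^0 + 5·13^1 + 7·13^2
  c_2 = 15388 = 9·13^0 + 0·13^1 + 0·13^2 + 7·13^3
  c_3 = 26587 = 2·13^0 + 4·13^1 + 1·13^2 + 12·13^3
  c_4 = 14647 = 9·13^0 + 8·13^1 + 8·13^2 + 6·13^3
Factor λ_0 = (0, 9, 2, 9)
Factor λ_1 = (5, 0, 4, 8)
Factor λ_2 = (7, 0, 1, 8)
Factor λ_3 = (0, 7, 12, 6)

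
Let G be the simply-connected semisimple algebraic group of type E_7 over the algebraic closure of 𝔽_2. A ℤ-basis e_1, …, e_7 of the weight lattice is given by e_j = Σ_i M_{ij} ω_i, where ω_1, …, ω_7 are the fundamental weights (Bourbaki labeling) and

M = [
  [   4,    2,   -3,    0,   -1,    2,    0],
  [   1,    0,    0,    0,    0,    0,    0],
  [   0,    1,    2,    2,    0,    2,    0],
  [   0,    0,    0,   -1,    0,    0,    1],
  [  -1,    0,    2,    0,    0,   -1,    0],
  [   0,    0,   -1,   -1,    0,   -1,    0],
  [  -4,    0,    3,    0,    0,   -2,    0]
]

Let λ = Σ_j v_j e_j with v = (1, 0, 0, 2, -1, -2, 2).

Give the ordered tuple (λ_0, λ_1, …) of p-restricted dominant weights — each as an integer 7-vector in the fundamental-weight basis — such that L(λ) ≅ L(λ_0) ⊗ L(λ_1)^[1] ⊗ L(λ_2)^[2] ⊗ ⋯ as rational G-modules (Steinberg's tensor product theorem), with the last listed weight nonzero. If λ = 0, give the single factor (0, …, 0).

Change of basis e → ω: c = M·v where v = (1, 0, 0, 2, -1, -2, 2):
  c_1 = 4*1 + 2*0 + -3*0 + 0*2 + -1*-1 + 2*-2 + 0*2 = 1
  c_2 = 1*1 + 0*0 + 0*0 + 0*2 + 0*-1 + 0*-2 + 0*2 = 1
  c_3 = 0*1 + 1*0 + 2*0 + 2*2 + 0*-1 + 2*-2 + 0*2 = 0
  c_4 = 0*1 + 0*0 + 0*0 + -1*2 + 0*-1 + 0*-2 + 1*2 = 0
  c_5 = -1*1 + 0*0 + 2*0 + 0*2 + 0*-1 + -1*-2 + 0*2 = 1
  c_6 = 0*1 + 0*0 + -1*0 + -1*2 + 0*-1 + -1*-2 + 0*2 = 0
  c_7 = -4*1 + 0*0 + 3*0 + 0*2 + 0*-1 + -2*-2 + 0*2 = 0
p = 2; digits c_i = Σ_j d_{ij}·2^j, 0 ≤ d_{ij} < 2:
  c_1 = 1 = 1·2^0
  c_2 = 1 = 1·2^0
  c_3 = 0
  c_4 = 0
  c_5 = 1 = 1·2^0
  c_6 = 0
  c_7 = 0
Factor λ_0 = (1, 1, 0, 0, 1, 0, 0)

((1, 1, 0, 0, 1, 0, 0),)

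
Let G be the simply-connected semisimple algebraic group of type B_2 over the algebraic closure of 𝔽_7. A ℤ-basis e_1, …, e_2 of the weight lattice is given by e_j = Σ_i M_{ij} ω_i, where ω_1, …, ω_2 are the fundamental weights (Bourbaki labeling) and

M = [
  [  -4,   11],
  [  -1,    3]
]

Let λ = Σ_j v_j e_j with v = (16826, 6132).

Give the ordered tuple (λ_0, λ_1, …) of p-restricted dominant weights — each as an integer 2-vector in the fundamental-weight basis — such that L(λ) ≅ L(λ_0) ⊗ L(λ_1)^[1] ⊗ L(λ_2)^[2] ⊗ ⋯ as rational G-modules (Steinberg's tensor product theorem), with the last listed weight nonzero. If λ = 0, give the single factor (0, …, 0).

((1, 2), (0, 0), (3, 4), (0, 4))

Change of basis e → ω: c = M·v where v = (16826, 6132):
  c_1 = -4*16826 + 11*6132 = 148
  c_2 = -1*16826 + 3*6132 = 1570
Writing each c_i in base p = 7:
  c_1 = 148 = 1·7^0 + 0·7^1 + 3·7^2
  c_2 = 1570 = 2·7^0 + 0·7^1 + 4·7^2 + 4·7^3
λ_0 = (1, 2)
λ_1 = (0, 0)
λ_2 = (3, 4)
λ_3 = (0, 4)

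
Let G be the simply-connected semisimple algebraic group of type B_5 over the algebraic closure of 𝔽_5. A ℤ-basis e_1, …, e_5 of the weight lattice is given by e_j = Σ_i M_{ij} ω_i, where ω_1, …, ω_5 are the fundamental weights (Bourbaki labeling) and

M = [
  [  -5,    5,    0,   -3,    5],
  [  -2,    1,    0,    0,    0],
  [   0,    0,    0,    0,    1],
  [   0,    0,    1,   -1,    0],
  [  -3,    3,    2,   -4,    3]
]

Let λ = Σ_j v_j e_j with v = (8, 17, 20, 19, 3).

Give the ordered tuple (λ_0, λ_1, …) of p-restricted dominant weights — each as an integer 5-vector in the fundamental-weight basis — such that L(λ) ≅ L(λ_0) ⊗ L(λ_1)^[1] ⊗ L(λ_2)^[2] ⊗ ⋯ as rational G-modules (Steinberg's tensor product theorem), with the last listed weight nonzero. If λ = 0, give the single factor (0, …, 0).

((3, 1, 3, 1, 0),)

Converting to the ω-basis (c_i = row i of M dotted with v = (8, 17, 20, 19, 3)):
  c_1 = -5*8 + 5*17 + 0*20 + -3*19 + 5*3 = 3
  c_2 = -2*8 + 1*17 + 0*20 + 0*19 + 0*3 = 1
  c_3 = 0*8 + 0*17 + 0*20 + 0*19 + 1*3 = 3
  c_4 = 0*8 + 0*17 + 1*20 + -1*19 + 0*3 = 1
  c_5 = -3*8 + 3*17 + 2*20 + -4*19 + 3*3 = 0
Expand coordinatewise in base 5:
  c_1 = 3 = 3·5^0
  c_2 = 1 = 1·5^0
  c_3 = 3 = 3·5^0
  c_4 = 1 = 1·5^0
  c_5 = 0
p-restricted factor λ_0 = (3, 1, 3, 1, 0)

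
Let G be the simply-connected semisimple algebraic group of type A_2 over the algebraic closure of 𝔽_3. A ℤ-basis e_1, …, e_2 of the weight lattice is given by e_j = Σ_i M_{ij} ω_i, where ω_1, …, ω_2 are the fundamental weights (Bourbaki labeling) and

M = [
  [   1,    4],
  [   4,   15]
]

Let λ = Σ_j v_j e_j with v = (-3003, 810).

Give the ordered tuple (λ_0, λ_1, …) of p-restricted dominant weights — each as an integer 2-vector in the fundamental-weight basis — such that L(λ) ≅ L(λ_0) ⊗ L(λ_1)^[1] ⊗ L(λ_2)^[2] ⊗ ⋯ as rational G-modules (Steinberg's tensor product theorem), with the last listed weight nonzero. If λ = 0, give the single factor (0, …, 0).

ω-coordinates c = M·v, v = (-3003, 810):
  c_1 = 1*-3003 + 4*810 = 237
  c_2 = 4*-3003 + 15*810 = 138
p = 3; digits c_i = Σ_j d_{ij}·3^j, 0 ≤ d_{ij} < 3:
  c_1 = 237 = 0·3^0 + 1·3^1 + 2·3^2 + 2·3^3 + 2·3^4
  c_2 = 138 = 0·3^0 + 1·3^1 + 0·3^2 + 2·3^3 + 1·3^4
Factor λ_0 = (0, 0)
Factor λ_1 = (1, 1)
Factor λ_2 = (2, 0)
Factor λ_3 = (2, 2)
Factor λ_4 = (2, 1)

((0, 0), (1, 1), (2, 0), (2, 2), (2, 1))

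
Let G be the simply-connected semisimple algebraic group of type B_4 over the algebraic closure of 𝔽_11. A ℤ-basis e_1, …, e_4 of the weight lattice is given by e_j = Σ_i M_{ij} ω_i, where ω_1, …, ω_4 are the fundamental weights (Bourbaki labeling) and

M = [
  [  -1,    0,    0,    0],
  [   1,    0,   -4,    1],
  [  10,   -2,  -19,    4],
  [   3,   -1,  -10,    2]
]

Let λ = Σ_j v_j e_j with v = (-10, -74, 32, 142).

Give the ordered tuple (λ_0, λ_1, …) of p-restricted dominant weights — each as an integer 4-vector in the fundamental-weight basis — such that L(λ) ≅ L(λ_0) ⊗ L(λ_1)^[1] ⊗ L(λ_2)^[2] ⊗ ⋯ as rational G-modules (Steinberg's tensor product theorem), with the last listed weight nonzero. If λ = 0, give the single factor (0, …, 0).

Change of basis e → ω: c = M·v where v = (-10, -74, 32, 142):
  c_1 = -1*-10 + 0*-74 + 0*32 + 0*142 = 10
  c_2 = 1*-10 + 0*-74 + -4*32 + 1*142 = 4
  c_3 = 10*-10 + -2*-74 + -19*32 + 4*142 = 8
  c_4 = 3*-10 + -1*-74 + -10*32 + 2*142 = 8
Base-11 expansion of each c_i:
  c_1 = 10 = 10·11^0
  c_2 = 4 = 4·11^0
  c_3 = 8 = 8·11^0
  c_4 = 8 = 8·11^0
λ_0 = (10, 4, 8, 8)

((10, 4, 8, 8),)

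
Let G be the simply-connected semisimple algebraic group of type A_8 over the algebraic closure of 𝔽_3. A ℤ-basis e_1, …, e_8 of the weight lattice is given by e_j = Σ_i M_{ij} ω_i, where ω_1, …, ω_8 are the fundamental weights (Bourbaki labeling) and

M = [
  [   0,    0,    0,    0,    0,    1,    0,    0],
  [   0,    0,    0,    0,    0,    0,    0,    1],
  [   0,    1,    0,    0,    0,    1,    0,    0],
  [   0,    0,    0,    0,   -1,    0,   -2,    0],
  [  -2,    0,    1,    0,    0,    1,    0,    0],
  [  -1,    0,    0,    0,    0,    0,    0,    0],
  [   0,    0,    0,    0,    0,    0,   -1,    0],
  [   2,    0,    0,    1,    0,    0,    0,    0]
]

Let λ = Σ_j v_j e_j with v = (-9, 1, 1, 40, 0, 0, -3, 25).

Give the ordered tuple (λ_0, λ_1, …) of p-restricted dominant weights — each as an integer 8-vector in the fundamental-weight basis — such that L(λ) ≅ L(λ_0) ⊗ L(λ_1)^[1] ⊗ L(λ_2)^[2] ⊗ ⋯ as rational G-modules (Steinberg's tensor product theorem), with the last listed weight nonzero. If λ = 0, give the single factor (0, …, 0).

((0, 1, 1, 0, 1, 0, 0, 1), (0, 2, 0, 2, 0, 0, 1, 1), (0, 2, 0, 0, 2, 1, 0, 2))

Change of basis e → ω: c = M·v where v = (-9, 1, 1, 40, 0, 0, -3, 25):
  c_1 = 0*-9 + 0*1 + 0*1 + 0*40 + 0*0 + 1*0 + 0*-3 + 0*25 = 0
  c_2 = 0*-9 + 0*1 + 0*1 + 0*40 + 0*0 + 0*0 + 0*-3 + 1*25 = 25
  c_3 = 0*-9 + 1*1 + 0*1 + 0*40 + 0*0 + 1*0 + 0*-3 + 0*25 = 1
  c_4 = 0*-9 + 0*1 + 0*1 + 0*40 + -1*0 + 0*0 + -2*-3 + 0*25 = 6
  c_5 = -2*-9 + 0*1 + 1*1 + 0*40 + 0*0 + 1*0 + 0*-3 + 0*25 = 19
  c_6 = -1*-9 + 0*1 + 0*1 + 0*40 + 0*0 + 0*0 + 0*-3 + 0*25 = 9
  c_7 = 0*-9 + 0*1 + 0*1 + 0*40 + 0*0 + 0*0 + -1*-3 + 0*25 = 3
  c_8 = 2*-9 + 0*1 + 0*1 + 1*40 + 0*0 + 0*0 + 0*-3 + 0*25 = 22
p = 3; digits c_i = Σ_j d_{ij}·3^j, 0 ≤ d_{ij} < 3:
  c_1 = 0
  c_2 = 25 = 1·3^0 + 2·3^1 + 2·3^2
  c_3 = 1 = 1·3^0
  c_4 = 6 = 0·3^0 + 2·3^1
  c_5 = 19 = 1·3^0 + 0·3^1 + 2·3^2
  c_6 = 9 = 0·3^0 + 0·3^1 + 1·3^2
  c_7 = 3 = 0·3^0 + 1·3^1
  c_8 = 22 = 1·3^0 + 1·3^1 + 2·3^2
λ_0 = (0, 1, 1, 0, 1, 0, 0, 1)
λ_1 = (0, 2, 0, 2, 0, 0, 1, 1)
λ_2 = (0, 2, 0, 0, 2, 1, 0, 2)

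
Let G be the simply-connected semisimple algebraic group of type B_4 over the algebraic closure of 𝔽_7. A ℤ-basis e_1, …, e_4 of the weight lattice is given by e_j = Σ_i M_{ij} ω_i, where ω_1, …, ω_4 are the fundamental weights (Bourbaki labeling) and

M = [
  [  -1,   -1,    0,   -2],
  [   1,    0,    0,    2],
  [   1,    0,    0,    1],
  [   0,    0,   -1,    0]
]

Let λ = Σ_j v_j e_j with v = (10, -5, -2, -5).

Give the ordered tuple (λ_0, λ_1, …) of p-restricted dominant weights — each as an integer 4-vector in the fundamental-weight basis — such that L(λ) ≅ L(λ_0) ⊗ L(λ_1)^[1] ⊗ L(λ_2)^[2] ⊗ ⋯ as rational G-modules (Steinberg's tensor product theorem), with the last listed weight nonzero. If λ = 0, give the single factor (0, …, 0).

ω-coordinates c = M·v, v = (10, -5, -2, -5):
  c_1 = -1*10 + -1*-5 + 0*-2 + -2*-5 = 5
  c_2 = 1*10 + 0*-5 + 0*-2 + 2*-5 = 0
  c_3 = 1*10 + 0*-5 + 0*-2 + 1*-5 = 5
  c_4 = 0*10 + 0*-5 + -1*-2 + 0*-5 = 2
Expand coordinatewise in base 7:
  c_1 = 5 = 5·7^0
  c_2 = 0
  c_3 = 5 = 5·7^0
  c_4 = 2 = 2·7^0
p-restricted factor λ_0 = (5, 0, 5, 2)

((5, 0, 5, 2),)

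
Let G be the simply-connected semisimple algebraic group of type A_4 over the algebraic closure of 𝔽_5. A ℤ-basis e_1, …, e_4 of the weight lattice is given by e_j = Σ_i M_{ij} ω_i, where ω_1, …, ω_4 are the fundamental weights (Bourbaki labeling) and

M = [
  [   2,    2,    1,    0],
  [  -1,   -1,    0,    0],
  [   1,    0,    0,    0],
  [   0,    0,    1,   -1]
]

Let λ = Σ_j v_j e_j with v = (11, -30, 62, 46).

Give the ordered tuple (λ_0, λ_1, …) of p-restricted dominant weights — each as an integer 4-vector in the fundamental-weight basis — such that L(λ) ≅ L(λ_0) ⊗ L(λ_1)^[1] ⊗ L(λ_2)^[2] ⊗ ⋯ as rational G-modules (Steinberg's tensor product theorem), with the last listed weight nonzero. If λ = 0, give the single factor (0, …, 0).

((4, 4, 1, 1), (4, 3, 2, 3))

Converting to the ω-basis (c_i = row i of M dotted with v = (11, -30, 62, 46)):
  c_1 = 2*11 + 2*-30 + 1*62 + 0*46 = 24
  c_2 = -1*11 + -1*-30 + 0*62 + 0*46 = 19
  c_3 = 1*11 + 0*-30 + 0*62 + 0*46 = 11
  c_4 = 0*11 + 0*-30 + 1*62 + -1*46 = 16
Base-5 expansion of each c_i:
  c_1 = 24 = 4·5^0 + 4·5^1
  c_2 = 19 = 4·5^0 + 3·5^1
  c_3 = 11 = 1·5^0 + 2·5^1
  c_4 = 16 = 1·5^0 + 3·5^1
Factor λ_0 = (4, 4, 1, 1)
Factor λ_1 = (4, 3, 2, 3)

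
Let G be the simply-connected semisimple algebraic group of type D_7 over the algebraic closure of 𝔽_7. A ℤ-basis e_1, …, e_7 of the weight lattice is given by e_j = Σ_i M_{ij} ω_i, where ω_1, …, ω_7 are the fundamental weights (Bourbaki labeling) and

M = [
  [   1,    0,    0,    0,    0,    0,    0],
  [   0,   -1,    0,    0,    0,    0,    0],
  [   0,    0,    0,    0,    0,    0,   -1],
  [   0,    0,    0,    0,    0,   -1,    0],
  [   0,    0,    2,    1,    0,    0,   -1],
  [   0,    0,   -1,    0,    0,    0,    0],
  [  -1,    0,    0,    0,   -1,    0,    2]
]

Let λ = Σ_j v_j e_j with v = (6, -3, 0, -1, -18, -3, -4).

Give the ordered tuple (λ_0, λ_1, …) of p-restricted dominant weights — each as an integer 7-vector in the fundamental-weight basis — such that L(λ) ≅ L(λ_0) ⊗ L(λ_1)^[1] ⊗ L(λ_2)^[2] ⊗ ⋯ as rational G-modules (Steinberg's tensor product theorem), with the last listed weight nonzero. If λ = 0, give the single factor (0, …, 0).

Change of basis e → ω: c = M·v where v = (6, -3, 0, -1, -18, -3, -4):
  c_1 = 1*6 + 0*-3 + 0*0 + 0*-1 + 0*-18 + 0*-3 + 0*-4 = 6
  c_2 = 0*6 + -1*-3 + 0*0 + 0*-1 + 0*-18 + 0*-3 + 0*-4 = 3
  c_3 = 0*6 + 0*-3 + 0*0 + 0*-1 + 0*-18 + 0*-3 + -1*-4 = 4
  c_4 = 0*6 + 0*-3 + 0*0 + 0*-1 + 0*-18 + -1*-3 + 0*-4 = 3
  c_5 = 0*6 + 0*-3 + 2*0 + 1*-1 + 0*-18 + 0*-3 + -1*-4 = 3
  c_6 = 0*6 + 0*-3 + -1*0 + 0*-1 + 0*-18 + 0*-3 + 0*-4 = 0
  c_7 = -1*6 + 0*-3 + 0*0 + 0*-1 + -1*-18 + 0*-3 + 2*-4 = 4
p = 7; digits c_i = Σ_j d_{ij}·7^j, 0 ≤ d_{ij} < 7:
  c_1 = 6 = 6·7^0
  c_2 = 3 = 3·7^0
  c_3 = 4 = 4·7^0
  c_4 = 3 = 3·7^0
  c_5 = 3 = 3·7^0
  c_6 = 0
  c_7 = 4 = 4·7^0
p-restricted factor λ_0 = (6, 3, 4, 3, 3, 0, 4)

((6, 3, 4, 3, 3, 0, 4),)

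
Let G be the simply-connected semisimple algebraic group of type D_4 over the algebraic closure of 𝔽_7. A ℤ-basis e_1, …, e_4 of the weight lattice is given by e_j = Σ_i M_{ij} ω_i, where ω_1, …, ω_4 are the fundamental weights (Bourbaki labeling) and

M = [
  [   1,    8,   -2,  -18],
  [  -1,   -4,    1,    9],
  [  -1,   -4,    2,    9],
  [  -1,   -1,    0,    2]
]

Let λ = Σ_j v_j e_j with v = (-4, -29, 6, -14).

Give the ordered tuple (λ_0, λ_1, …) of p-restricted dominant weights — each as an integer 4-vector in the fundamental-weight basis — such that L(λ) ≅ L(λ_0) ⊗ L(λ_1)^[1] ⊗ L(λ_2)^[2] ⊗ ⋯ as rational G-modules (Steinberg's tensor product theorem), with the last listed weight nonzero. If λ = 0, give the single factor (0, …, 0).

((4, 0, 6, 5),)

In the fundamental-weight basis, λ has coordinates c = M·v (v = (-4, -29, 6, -14)):
  c_1 = (1)·(-4) + (8)·(-29) + (-2)·(6) + (-18)·(-14) = 4
  c_2 = (-1)·(-4) + (-4)·(-29) + (1)·(6) + (9)·(-14) = 0
  c_3 = (-1)·(-4) + (-4)·(-29) + (2)·(6) + (9)·(-14) = 6
  c_4 = (-1)·(-4) + (-1)·(-29) + (0)·(6) + (2)·(-14) = 5
Base-7 expansion of each c_i:
  c_1 = 4 = 4·7^0
  c_2 = 0
  c_3 = 6 = 6·7^0
  c_4 = 5 = 5·7^0
Factor λ_0 = (4, 0, 6, 5)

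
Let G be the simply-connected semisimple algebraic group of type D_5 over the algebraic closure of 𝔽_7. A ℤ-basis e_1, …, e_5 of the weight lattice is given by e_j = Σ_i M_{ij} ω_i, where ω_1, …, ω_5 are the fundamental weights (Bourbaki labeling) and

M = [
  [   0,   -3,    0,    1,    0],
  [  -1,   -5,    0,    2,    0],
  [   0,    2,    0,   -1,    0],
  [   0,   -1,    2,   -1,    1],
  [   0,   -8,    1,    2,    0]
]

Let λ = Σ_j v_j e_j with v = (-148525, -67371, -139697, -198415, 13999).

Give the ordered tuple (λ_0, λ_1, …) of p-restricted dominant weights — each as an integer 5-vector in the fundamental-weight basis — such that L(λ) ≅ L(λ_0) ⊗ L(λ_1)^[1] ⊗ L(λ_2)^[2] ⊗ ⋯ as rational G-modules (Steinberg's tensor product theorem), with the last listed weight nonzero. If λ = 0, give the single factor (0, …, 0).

Change of basis e → ω: c = M·v where v = (-148525, -67371, -139697, -198415, 13999):
  c_1 = (0)·(-148525) + (-3)·(-67371) + (0)·(-139697) + (1)·(-198415) + (0)·(13999) = 3698
  c_2 = (-1)·(-148525) + (-5)·(-67371) + (0)·(-139697) + (2)·(-198415) + (0)·(13999) = 88550
  c_3 = (0)·(-148525) + (2)·(-67371) + (0)·(-139697) + (-1)·(-198415) + (0)·(13999) = 63673
  c_4 = (0)·(-148525) + (-1)·(-67371) + (2)·(-139697) + (-1)·(-198415) + (1)·(13999) = 391
  c_5 = (0)·(-148525) + (-8)·(-67371) + (1)·(-139697) + (2)·(-198415) + (0)·(13999) = 2441
p = 7; digits c_i = Σ_j d_{ij}·7^j, 0 ≤ d_{ij} < 7:
  c_1 = 3698 = 2·7^0 + 3·7^1 + 5·7^2 + 3·7^3 + 1·7^4
  c_2 = 88550 = 0·7^0 + 1·7^1 + 1·7^2 + 6·7^3 + 1·7^4 + 5·7^5
  c_3 = 63673 = 1·7^0 + 3·7^1 + 4·7^2 + 3·7^3 + 5·7^4 + 3·7^5
  c_4 = 391 = 6·7^0 + 6·7^1 + 0·7^2 + 1·7^3
  c_5 = 2441 = 5·7^0 + 5·7^1 + 0·7^2 + 0·7^3 + 1·7^4
λ_0 = (2, 0, 1, 6, 5)
λ_1 = (3, 1, 3, 6, 5)
λ_2 = (5, 1, 4, 0, 0)
λ_3 = (3, 6, 3, 1, 0)
λ_4 = (1, 1, 5, 0, 1)
λ_5 = (0, 5, 3, 0, 0)

((2, 0, 1, 6, 5), (3, 1, 3, 6, 5), (5, 1, 4, 0, 0), (3, 6, 3, 1, 0), (1, 1, 5, 0, 1), (0, 5, 3, 0, 0))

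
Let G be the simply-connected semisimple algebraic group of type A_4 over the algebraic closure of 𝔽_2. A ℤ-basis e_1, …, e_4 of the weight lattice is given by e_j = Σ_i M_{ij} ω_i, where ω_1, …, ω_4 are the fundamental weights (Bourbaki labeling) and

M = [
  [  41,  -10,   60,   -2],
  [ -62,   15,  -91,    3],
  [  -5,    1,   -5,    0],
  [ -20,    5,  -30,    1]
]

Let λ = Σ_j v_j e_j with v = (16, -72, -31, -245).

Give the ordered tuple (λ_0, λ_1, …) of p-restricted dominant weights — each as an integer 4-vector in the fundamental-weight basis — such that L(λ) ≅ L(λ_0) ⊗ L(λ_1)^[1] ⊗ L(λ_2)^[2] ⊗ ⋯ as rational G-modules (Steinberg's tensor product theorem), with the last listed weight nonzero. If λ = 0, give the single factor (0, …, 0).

((0, 0, 1, 1), (1, 1, 1, 0), (1, 1, 0, 1), (0, 1, 0, 0))

ω-coordinates c = M·v, v = (16, -72, -31, -245):
  c_1 = 41*16 + -10*-72 + 60*-31 + -2*-245 = 6
  c_2 = -62*16 + 15*-72 + -91*-31 + 3*-245 = 14
  c_3 = -5*16 + 1*-72 + -5*-31 + 0*-245 = 3
  c_4 = -20*16 + 5*-72 + -30*-31 + 1*-245 = 5
Expand coordinatewise in base 2:
  c_1 = 6 = 0·2^0 + 1·2^1 + 1·2^2
  c_2 = 14 = 0·2^0 + 1·2^1 + 1·2^2 + 1·2^3
  c_3 = 3 = 1·2^0 + 1·2^1
  c_4 = 5 = 1·2^0 + 0·2^1 + 1·2^2
λ_0 = (0, 0, 1, 1)
λ_1 = (1, 1, 1, 0)
λ_2 = (1, 1, 0, 1)
λ_3 = (0, 1, 0, 0)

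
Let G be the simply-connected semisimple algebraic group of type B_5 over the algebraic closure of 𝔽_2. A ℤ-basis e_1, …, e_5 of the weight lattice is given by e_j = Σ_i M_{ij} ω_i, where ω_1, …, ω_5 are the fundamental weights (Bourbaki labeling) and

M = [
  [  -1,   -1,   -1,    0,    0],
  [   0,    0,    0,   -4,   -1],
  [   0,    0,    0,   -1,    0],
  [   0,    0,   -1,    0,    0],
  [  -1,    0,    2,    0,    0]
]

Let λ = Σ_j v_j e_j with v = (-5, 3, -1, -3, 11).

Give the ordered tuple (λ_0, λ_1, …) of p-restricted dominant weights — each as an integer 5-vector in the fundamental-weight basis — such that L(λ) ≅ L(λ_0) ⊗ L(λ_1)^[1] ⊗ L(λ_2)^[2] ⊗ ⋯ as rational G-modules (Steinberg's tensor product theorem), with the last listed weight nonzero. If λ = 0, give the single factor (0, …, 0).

((1, 1, 1, 1, 1), (1, 0, 1, 0, 1))

Converting to the ω-basis (c_i = row i of M dotted with v = (-5, 3, -1, -3, 11)):
  c_1 = (-1)·(-5) + (-1)·(3) + (-1)·(-1) + (0)·(-3) + 0·11 = 3
  c_2 = (0)·(-5) + 0·3 + (0)·(-1) + (-4)·(-3) + (-1)·(11) = 1
  c_3 = (0)·(-5) + 0·3 + (0)·(-1) + (-1)·(-3) + 0·11 = 3
  c_4 = (0)·(-5) + 0·3 + (-1)·(-1) + (0)·(-3) + 0·11 = 1
  c_5 = (-1)·(-5) + 0·3 + (2)·(-1) + (0)·(-3) + 0·11 = 3
Base-2 expansion of each c_i:
  c_1 = 3 = 1·2^0 + 1·2^1
  c_2 = 1 = 1·2^0
  c_3 = 3 = 1·2^0 + 1·2^1
  c_4 = 1 = 1·2^0
  c_5 = 3 = 1·2^0 + 1·2^1
p-restricted factor λ_0 = (1, 1, 1, 1, 1)
p-restricted factor λ_1 = (1, 0, 1, 0, 1)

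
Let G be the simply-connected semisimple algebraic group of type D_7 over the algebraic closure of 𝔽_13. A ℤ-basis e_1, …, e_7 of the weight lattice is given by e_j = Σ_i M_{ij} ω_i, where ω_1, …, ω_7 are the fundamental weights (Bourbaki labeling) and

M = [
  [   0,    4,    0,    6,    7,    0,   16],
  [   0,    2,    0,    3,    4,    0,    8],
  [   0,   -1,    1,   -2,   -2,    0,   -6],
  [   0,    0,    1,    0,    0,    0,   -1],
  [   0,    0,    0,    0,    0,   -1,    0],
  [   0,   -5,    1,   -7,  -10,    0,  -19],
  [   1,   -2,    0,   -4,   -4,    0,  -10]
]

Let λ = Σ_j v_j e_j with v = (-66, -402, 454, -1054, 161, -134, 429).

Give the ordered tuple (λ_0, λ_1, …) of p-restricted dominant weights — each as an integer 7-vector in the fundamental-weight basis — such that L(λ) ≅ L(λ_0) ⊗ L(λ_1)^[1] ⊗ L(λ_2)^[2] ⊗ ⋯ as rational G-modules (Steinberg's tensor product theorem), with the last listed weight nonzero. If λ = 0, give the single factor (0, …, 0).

((7, 6, 3, 12, 4, 3, 7), (4, 8, 5, 1, 10, 6, 1))

ω-coordinates c = M·v, v = (-66, -402, 454, -1054, 161, -134, 429):
  c_1 = 0*-66 + 4*-402 + 0*454 + 6*-1054 + 7*161 + 0*-134 + 16*429 = 59
  c_2 = 0*-66 + 2*-402 + 0*454 + 3*-1054 + 4*161 + 0*-134 + 8*429 = 110
  c_3 = 0*-66 + -1*-402 + 1*454 + -2*-1054 + -2*161 + 0*-134 + -6*429 = 68
  c_4 = 0*-66 + 0*-402 + 1*454 + 0*-1054 + 0*161 + 0*-134 + -1*429 = 25
  c_5 = 0*-66 + 0*-402 + 0*454 + 0*-1054 + 0*161 + -1*-134 + 0*429 = 134
  c_6 = 0*-66 + -5*-402 + 1*454 + -7*-1054 + -10*161 + 0*-134 + -19*429 = 81
  c_7 = 1*-66 + -2*-402 + 0*454 + -4*-1054 + -4*161 + 0*-134 + -10*429 = 20
Base-13 expansion of each c_i:
  c_1 = 59 = 7·13^0 + 4·13^1
  c_2 = 110 = 6·13^0 + 8·13^1
  c_3 = 68 = 3·13^0 + 5·13^1
  c_4 = 25 = 12·13^0 + 1·13^1
  c_5 = 134 = 4·13^0 + 10·13^1
  c_6 = 81 = 3·13^0 + 6·13^1
  c_7 = 20 = 7·13^0 + 1·13^1
Factor λ_0 = (7, 6, 3, 12, 4, 3, 7)
Factor λ_1 = (4, 8, 5, 1, 10, 6, 1)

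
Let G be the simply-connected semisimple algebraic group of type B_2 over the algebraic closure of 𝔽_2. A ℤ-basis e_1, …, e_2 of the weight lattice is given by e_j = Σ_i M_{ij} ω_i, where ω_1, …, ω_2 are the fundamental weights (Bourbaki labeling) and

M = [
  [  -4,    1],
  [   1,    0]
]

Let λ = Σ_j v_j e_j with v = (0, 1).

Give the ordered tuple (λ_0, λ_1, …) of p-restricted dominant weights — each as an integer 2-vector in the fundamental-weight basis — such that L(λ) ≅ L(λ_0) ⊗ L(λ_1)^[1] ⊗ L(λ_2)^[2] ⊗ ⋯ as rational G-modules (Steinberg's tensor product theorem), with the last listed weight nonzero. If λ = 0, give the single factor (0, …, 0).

((1, 0),)

Change of basis e → ω: c = M·v where v = (0, 1):
  c_1 = -4*0 + 1*1 = 1
  c_2 = 1*0 + 0*1 = 0
Writing each c_i in base p = 2:
  c_1 = 1 = 1·2^0
  c_2 = 0
p-restricted factor λ_0 = (1, 0)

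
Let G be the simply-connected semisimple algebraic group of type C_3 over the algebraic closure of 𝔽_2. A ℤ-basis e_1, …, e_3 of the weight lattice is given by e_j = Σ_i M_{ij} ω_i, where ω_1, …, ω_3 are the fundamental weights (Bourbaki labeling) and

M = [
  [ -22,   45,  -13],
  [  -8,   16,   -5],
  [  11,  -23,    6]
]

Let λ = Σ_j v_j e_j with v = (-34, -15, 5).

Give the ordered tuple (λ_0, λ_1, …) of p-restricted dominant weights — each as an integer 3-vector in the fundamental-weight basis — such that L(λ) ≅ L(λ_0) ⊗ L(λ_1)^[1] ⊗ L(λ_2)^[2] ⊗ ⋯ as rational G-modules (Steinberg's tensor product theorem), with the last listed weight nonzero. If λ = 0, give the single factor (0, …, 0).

((0, 1, 1), (0, 1, 0), (0, 1, 0), (1, 0, 0))

ω-coordinates c = M·v, v = (-34, -15, 5):
  c_1 = -22*-34 + 45*-15 + -13*5 = 8
  c_2 = -8*-34 + 16*-15 + -5*5 = 7
  c_3 = 11*-34 + -23*-15 + 6*5 = 1
Expand coordinatewise in base 2:
  c_1 = 8 = 0·2^0 + 0·2^1 + 0·2^2 + 1·2^3
  c_2 = 7 = 1·2^0 + 1·2^1 + 1·2^2
  c_3 = 1 = 1·2^0
Factor λ_0 = (0, 1, 1)
Factor λ_1 = (0, 1, 0)
Factor λ_2 = (0, 1, 0)
Factor λ_3 = (1, 0, 0)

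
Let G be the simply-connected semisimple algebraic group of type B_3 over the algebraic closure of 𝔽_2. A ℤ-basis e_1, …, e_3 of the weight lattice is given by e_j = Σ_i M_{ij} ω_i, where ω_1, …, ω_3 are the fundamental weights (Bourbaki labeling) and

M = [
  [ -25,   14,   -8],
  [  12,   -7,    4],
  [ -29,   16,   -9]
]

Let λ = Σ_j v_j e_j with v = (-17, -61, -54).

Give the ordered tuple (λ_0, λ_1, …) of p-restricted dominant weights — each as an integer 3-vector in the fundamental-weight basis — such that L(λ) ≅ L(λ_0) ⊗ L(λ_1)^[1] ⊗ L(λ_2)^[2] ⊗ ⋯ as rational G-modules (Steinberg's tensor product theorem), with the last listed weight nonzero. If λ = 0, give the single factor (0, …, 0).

((1, 1, 1), (1, 1, 1), (0, 1, 0))

Change of basis e → ω: c = M·v where v = (-17, -61, -54):
  c_1 = -25*-17 + 14*-61 + -8*-54 = 3
  c_2 = 12*-17 + -7*-61 + 4*-54 = 7
  c_3 = -29*-17 + 16*-61 + -9*-54 = 3
p = 2; digits c_i = Σ_j d_{ij}·2^j, 0 ≤ d_{ij} < 2:
  c_1 = 3 = 1·2^0 + 1·2^1
  c_2 = 7 = 1·2^0 + 1·2^1 + 1·2^2
  c_3 = 3 = 1·2^0 + 1·2^1
λ_0 = (1, 1, 1)
λ_1 = (1, 1, 1)
λ_2 = (0, 1, 0)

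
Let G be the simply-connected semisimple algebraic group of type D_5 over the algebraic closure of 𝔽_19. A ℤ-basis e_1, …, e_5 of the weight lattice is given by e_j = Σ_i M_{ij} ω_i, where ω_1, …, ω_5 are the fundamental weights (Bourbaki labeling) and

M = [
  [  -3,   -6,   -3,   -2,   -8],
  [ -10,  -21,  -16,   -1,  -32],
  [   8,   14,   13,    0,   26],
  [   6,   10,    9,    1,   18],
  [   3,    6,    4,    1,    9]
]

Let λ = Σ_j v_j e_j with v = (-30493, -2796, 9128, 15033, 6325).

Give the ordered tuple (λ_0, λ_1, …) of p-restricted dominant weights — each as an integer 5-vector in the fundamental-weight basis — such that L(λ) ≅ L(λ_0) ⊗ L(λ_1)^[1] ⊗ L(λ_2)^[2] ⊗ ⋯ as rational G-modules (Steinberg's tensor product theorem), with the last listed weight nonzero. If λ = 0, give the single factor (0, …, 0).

((15, 13, 7, 3, 6), (10, 8, 1, 6, 11))

ω-coordinates c = M·v, v = (-30493, -2796, 9128, 15033, 6325):
  c_1 = (-3)·(-30493) + (-6)·(-2796) + (-3)·(9128) + (-2)·(15033) + (-8)·(6325) = 205
  c_2 = (-10)·(-30493) + (-21)·(-2796) + (-16)·(9128) + (-1)·(15033) + (-32)·(6325) = 165
  c_3 = (8)·(-30493) + (14)·(-2796) + (13)·(9128) + (0)·(15033) + (26)·(6325) = 26
  c_4 = (6)·(-30493) + (10)·(-2796) + (9)·(9128) + (1)·(15033) + (18)·(6325) = 117
  c_5 = (3)·(-30493) + (6)·(-2796) + (4)·(9128) + (1)·(15033) + (9)·(6325) = 215
Writing each c_i in base p = 19:
  c_1 = 205 = 15·19^0 + 10·19^1
  c_2 = 165 = 13·19^0 + 8·19^1
  c_3 = 26 = 7·19^0 + 1·19^1
  c_4 = 117 = 3·19^0 + 6·19^1
  c_5 = 215 = 6·19^0 + 11·19^1
λ_0 = (15, 13, 7, 3, 6)
λ_1 = (10, 8, 1, 6, 11)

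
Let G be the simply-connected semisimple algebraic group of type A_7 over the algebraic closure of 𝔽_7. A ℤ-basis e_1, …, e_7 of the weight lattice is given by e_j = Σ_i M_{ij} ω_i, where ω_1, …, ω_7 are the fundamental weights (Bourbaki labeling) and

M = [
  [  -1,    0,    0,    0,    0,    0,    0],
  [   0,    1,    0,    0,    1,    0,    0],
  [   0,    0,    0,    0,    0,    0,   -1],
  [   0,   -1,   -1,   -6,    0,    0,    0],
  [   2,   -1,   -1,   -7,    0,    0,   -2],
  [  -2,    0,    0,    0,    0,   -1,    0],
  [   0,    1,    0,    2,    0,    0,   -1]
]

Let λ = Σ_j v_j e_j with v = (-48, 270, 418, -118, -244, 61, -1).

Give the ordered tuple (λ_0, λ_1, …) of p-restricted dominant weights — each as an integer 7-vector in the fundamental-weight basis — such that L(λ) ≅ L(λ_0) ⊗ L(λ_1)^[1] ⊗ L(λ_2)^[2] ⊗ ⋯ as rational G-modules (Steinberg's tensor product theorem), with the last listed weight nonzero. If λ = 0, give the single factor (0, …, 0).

ω-coordinates c = M·v, v = (-48, 270, 418, -118, -244, 61, -1):
  c_1 = (-1)·(-48) + 0·270 + 0·418 + (0)·(-118) + (0)·(-244) + 0·61 + (0)·(-1) = 48
  c_2 = (0)·(-48) + 1·270 + 0·418 + (0)·(-118) + (1)·(-244) + 0·61 + (0)·(-1) = 26
  c_3 = (0)·(-48) + 0·270 + 0·418 + (0)·(-118) + (0)·(-244) + 0·61 + (-1)·(-1) = 1
  c_4 = (0)·(-48) + (-1)·(270) + (-1)·(418) + (-6)·(-118) + (0)·(-244) + 0·61 + (0)·(-1) = 20
  c_5 = (2)·(-48) + (-1)·(270) + (-1)·(418) + (-7)·(-118) + (0)·(-244) + 0·61 + (-2)·(-1) = 44
  c_6 = (-2)·(-48) + 0·270 + 0·418 + (0)·(-118) + (0)·(-244) + (-1)·(61) + (0)·(-1) = 35
  c_7 = (0)·(-48) + 1·270 + 0·418 + (2)·(-118) + (0)·(-244) + 0·61 + (-1)·(-1) = 35
p = 7; digits c_i = Σ_j d_{ij}·7^j, 0 ≤ d_{ij} < 7:
  c_1 = 48 = 6·7^0 + 6·7^1
  c_2 = 26 = 5·7^0 + 3·7^1
  c_3 = 1 = 1·7^0
  c_4 = 20 = 6·7^0 + 2·7^1
  c_5 = 44 = 2·7^0 + 6·7^1
  c_6 = 35 = 0·7^0 + 5·7^1
  c_7 = 35 = 0·7^0 + 5·7^1
p-restricted factor λ_0 = (6, 5, 1, 6, 2, 0, 0)
p-restricted factor λ_1 = (6, 3, 0, 2, 6, 5, 5)

((6, 5, 1, 6, 2, 0, 0), (6, 3, 0, 2, 6, 5, 5))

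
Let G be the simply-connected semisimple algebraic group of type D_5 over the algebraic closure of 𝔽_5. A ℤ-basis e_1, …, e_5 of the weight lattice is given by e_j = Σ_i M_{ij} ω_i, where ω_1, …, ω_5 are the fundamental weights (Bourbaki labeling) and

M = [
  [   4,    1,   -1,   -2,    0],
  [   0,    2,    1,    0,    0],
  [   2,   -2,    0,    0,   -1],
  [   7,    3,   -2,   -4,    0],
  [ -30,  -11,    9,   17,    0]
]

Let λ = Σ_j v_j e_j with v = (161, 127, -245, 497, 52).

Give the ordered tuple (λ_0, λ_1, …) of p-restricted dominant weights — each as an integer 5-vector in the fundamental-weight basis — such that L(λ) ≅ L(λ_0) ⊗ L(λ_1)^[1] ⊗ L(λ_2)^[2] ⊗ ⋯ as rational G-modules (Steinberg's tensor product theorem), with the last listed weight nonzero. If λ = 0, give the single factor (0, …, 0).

((2, 4, 1, 0, 2), (4, 1, 3, 2, 3))

ω-coordinates c = M·v, v = (161, 127, -245, 497, 52):
  c_1 = (4)·(161) + (1)·(127) + (-1)·(-245) + (-2)·(497) + (0)·(52) = 22
  c_2 = (0)·(161) + (2)·(127) + (1)·(-245) + (0)·(497) + (0)·(52) = 9
  c_3 = (2)·(161) + (-2)·(127) + (0)·(-245) + (0)·(497) + (-1)·(52) = 16
  c_4 = (7)·(161) + (3)·(127) + (-2)·(-245) + (-4)·(497) + (0)·(52) = 10
  c_5 = (-30)·(161) + (-11)·(127) + (9)·(-245) + (17)·(497) + (0)·(52) = 17
Base-5 expansion of each c_i:
  c_1 = 22 = 2·5^0 + 4·5^1
  c_2 = 9 = 4·5^0 + 1·5^1
  c_3 = 16 = 1·5^0 + 3·5^1
  c_4 = 10 = 0·5^0 + 2·5^1
  c_5 = 17 = 2·5^0 + 3·5^1
p-restricted factor λ_0 = (2, 4, 1, 0, 2)
p-restricted factor λ_1 = (4, 1, 3, 2, 3)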